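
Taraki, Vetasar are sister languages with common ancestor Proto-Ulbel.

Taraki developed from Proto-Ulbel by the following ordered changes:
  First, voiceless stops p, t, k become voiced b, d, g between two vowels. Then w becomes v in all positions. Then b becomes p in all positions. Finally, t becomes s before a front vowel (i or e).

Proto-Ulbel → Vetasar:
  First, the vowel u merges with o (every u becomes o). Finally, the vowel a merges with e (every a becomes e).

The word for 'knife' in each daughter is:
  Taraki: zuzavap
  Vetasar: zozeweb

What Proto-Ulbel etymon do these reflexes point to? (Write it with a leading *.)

*zuzawab

Position 4: Taraki has a, Vetasar has e. Taraki preserves a here (none of its changes turn any other segment into a), so the proto-segment is *a.
Position 6: Taraki has a, Vetasar has e. Taraki preserves a here (none of its changes turn any other segment into a), so the proto-segment is *a.
Verify the candidate proto-form against each daughter:
Taraki: *zuzawab > zuzavab > zuzavap  (by unconditioned shift, unconditioned shift)
Vetasar: *zuzawab
  zuzawab → zozawab   [vowel merger]
  zozawab → zozeweb   [vowel merger]
  giving Vetasar zozeweb.
Only *zuzawab yields all of Taraki zuzavap, Vetasar zozeweb.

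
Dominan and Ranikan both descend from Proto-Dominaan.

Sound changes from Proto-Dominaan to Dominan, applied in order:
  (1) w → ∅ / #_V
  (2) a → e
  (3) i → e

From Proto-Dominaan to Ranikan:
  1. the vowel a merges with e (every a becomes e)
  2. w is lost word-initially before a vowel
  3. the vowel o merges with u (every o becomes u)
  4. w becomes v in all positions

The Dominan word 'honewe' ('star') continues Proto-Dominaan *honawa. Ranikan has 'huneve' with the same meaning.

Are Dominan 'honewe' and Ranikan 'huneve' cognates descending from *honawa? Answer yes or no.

Derive the expected Ranikan reflex of *honawa:
Ranikan: *honawa > honewe > hunewe > huneve  (by vowel merger, vowel merger, unconditioned shift)
Ranikan 'huneve' matches the regular reflex exactly, so the pair is cognate.

yes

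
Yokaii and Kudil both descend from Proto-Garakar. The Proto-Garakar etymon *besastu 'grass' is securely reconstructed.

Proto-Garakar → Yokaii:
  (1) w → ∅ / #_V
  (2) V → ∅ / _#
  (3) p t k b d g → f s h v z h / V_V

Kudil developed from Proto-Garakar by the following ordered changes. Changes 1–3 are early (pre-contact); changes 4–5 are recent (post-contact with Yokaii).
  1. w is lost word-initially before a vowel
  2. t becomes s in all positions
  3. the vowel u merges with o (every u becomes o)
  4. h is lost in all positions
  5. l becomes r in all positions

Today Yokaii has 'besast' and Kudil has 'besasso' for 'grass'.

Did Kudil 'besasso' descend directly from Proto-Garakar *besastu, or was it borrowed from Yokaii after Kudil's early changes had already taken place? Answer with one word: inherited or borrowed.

inherited

If inherited, *besastu would pass through all of Kudil's changes:
Kudil: *besastu
  besastu (rule 1 does not apply)
  besastu → besassu   [unconditioned shift]
  besassu → besasso   [vowel merger]
  besasso (rule 4 does not apply)
  besasso (rule 5 does not apply)
  giving Kudil besasso.
If borrowed from Yokaii 'besast' after the early changes, it would undergo only the recent ones:
  rule 4 (h-loss): no change (besast)
  rule 5 (unconditioned shift): no change (besast)
  ⇒ as a loan: besast
Kudil 'besasso' matches the inherited outcome exactly, so it is an inherited cognate, not a loan.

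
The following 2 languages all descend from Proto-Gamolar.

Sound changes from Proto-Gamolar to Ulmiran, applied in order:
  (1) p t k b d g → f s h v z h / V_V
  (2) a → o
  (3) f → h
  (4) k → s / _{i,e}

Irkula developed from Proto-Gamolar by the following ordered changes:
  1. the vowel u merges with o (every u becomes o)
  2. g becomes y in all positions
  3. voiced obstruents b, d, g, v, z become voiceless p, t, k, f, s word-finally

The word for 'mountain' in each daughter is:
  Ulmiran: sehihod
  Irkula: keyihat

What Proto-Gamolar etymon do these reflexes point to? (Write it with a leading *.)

*kegihad

Position 1: Ulmiran has s, Irkula has k. Irkula preserves k here (none of its changes turn any other segment into k), so the proto-segment is *k.
Position 3: Ulmiran has h, Irkula has y. Taking the neighbouring segments as reconstructed: Ulmiran h could go back to *p or *k or *g or *f or *h; Irkula y could go back to *g or *y — the one source consistent with every daughter is *g.
Position 6: Ulmiran has o, Irkula has a. Irkula preserves a here (none of its changes turn any other segment into a), so the proto-segment is *a.
Continuing position by position gives *kegihad; check it forward:
Ulmiran: start from *kegihad.
  rule 1 (intervocalic lenition): kegihad → kehihad
  rule 2 (vowel merger): kehihad → kehihod
  rule 3: no change — kehihod
  rule 4 (palatalisation): kehihod → sehihod
  ⇒ Ulmiran sehihod
Irkula: start from *kegihad.
  rule 1: no change — kegihad
  rule 2 (unconditioned shift): kegihad → keyihad
  rule 3 (final devoicing): keyihad → keyihat
  ⇒ Irkula keyihat
*kegihad is the unique common source.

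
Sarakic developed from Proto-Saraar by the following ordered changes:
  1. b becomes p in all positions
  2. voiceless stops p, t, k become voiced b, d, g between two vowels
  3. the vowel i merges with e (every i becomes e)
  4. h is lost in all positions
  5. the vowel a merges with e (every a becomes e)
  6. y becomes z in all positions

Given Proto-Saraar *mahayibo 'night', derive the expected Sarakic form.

meezebo

Sarakic: *mahayibo > mahayipo > mahayibo > mahayebo > maayebo > meeyebo > meezebo  (by unconditioned shift, intervocalic voicing, vowel merger, h-loss, vowel merger, unconditioned shift)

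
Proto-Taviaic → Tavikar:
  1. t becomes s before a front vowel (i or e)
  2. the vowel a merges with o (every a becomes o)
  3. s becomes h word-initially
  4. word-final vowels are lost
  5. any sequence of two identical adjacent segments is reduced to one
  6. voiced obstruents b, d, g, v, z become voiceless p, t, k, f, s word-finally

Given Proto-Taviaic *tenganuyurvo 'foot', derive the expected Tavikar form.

hengonuyurf

Tavikar: *tenganuyurvo
  tenganuyurvo → senganuyurvo   [palatalisation]
  senganuyurvo → sengonuyurvo   [vowel merger]
  sengonuyurvo → hengonuyurvo   [debuccalisation]
  hengonuyurvo → hengonuyurv   [apocope]
  hengonuyurv (rule 5 does not apply)
  hengonuyurv → hengonuyurf   [final devoicing]
  giving Tavikar hengonuyurf.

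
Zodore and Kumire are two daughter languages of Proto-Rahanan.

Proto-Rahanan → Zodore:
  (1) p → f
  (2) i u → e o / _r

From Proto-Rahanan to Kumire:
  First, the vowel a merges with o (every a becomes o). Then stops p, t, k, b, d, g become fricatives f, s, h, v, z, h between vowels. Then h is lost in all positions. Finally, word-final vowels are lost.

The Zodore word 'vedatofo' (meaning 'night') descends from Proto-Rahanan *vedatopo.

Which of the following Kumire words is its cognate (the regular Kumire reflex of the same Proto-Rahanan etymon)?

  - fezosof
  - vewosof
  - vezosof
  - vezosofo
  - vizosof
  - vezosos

Kumire: *vedatopo
  vedatopo → vedotopo   [vowel merger]
  vedotopo → vezosofo   [intervocalic lenition]
  vezosofo (rule 3 does not apply)
  vezosofo → vezosof   [apocope]
  giving Kumire vezosof.
Only 'vezosof' matches the regular Kumire development of *vedatopo.

vezosof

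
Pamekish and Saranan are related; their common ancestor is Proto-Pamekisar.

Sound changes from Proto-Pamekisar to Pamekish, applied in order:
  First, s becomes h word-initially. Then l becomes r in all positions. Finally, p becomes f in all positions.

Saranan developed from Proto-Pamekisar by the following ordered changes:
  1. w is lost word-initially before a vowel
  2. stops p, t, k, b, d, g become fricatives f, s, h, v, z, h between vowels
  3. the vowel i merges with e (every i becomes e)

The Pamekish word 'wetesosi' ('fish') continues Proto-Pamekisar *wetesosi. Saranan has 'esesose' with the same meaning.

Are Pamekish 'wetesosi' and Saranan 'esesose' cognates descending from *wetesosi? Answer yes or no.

yes

Derive the expected Saranan reflex of *wetesosi:
Saranan: *wetesosi > etesosi > esesosi > esesose  (by glide loss, intervocalic lenition, vowel merger)
Saranan 'esesose' matches the regular reflex exactly, so the pair is cognate.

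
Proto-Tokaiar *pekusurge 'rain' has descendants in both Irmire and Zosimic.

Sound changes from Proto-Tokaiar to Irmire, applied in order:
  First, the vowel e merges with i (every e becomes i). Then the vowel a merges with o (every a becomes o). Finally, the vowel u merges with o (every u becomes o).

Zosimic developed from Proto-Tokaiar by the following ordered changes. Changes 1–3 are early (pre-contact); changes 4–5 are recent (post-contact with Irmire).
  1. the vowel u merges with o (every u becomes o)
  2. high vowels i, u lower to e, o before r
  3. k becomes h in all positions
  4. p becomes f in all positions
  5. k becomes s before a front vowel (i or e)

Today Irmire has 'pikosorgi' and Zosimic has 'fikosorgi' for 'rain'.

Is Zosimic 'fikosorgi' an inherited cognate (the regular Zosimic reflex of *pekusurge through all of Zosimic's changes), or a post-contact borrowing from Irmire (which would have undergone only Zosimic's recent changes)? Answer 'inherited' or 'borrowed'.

borrowed

If inherited, *pekusurge would pass through all of Zosimic's changes:
Zosimic: *pekusurge
  pekusurge → pekosorge   [vowel merger]
  pekosorge (rule 2 does not apply)
  pekosorge → pehosorge   [unconditioned shift]
  pehosorge → fehosorge   [unconditioned shift]
  fehosorge (rule 5 does not apply)
  giving Zosimic fehosorge.
If borrowed from Irmire 'pikosorgi' after the early changes, it would undergo only the recent ones:
  rule 4 (unconditioned shift): pikosorgi → fikosorgi
  rule 5 (palatalisation): no change (fikosorgi)
  ⇒ as a loan: fikosorgi
Zosimic 'fikosorgi' matches the loan outcome 'fikosorgi', not the inherited 'fehosorge' — it skipped the early Zosimic changes, so it was borrowed from Irmire.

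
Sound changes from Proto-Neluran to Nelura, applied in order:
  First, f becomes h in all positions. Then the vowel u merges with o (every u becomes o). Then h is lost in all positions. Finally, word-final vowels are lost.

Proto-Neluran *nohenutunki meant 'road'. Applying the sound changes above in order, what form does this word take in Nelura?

noenotonk

Nelura: start from *nohenutunki.
  rule 1: no change — nohenutunki
  rule 2 (vowel merger): nohenutunki → nohenotonki
  rule 3 (h-loss): nohenotonki → noenotonki
  rule 4 (apocope): noenotonki → noenotonk
  ⇒ Nelura noenotonk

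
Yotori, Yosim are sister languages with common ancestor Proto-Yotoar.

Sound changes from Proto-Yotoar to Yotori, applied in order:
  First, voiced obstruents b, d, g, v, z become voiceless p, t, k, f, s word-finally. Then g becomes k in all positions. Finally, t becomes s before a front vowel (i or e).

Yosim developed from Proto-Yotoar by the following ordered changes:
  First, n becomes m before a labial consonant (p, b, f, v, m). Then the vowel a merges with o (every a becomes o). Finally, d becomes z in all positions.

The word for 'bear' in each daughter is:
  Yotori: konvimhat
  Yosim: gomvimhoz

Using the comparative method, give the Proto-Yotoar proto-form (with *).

Position 1: Yotori has k, Yosim has g. Yosim preserves g here (none of its changes turn any other segment into g), so the proto-segment is *g.
Position 9: Yotori has t, Yosim has z. Taking the neighbouring segments as reconstructed: Yotori t could go back to *t or *d; Yosim z could go back to *d or *z — the one source consistent with every daughter is *d.
Position 8: Yotori has a, Yosim has o. Yotori preserves a here (none of its changes turn any other segment into a), so the proto-segment is *a.
Continuing position by position gives *gonvimhad; check it forward:
Yotori: start from *gonvimhad.
  rule 1 (final devoicing): gonvimhad → gonvimhat
  rule 2 (unconditioned shift): gonvimhat → konvimhat
  rule 3: no change — konvimhat
  ⇒ Yotori konvimhat
Yosim: start from *gonvimhad.
  rule 1 (nasal place assimilation): gonvimhad → gomvimhad
  rule 2 (vowel merger): gomvimhad → gomvimhod
  rule 3 (unconditioned shift): gomvimhod → gomvimhoz
  ⇒ Yosim gomvimhoz
No other proto-form is consistent with every reflex, so the reconstruction is *gonvimhad.

*gonvimhad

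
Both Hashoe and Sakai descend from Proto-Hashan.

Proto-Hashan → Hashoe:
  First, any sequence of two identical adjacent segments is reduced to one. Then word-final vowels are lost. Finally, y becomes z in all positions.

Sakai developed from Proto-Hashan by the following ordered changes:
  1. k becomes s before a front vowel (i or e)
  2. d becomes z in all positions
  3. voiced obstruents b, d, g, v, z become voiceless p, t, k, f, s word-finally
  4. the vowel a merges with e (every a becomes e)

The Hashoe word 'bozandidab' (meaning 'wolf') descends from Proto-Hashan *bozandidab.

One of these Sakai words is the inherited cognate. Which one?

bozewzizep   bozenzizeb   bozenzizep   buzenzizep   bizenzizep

bozenzizep

Sakai: *bozandidab
  bozandidab (rule 1 does not apply)
  bozandidab → bozanzizab   [unconditioned shift]
  bozanzizab → bozanzizap   [final devoicing]
  bozanzizap → bozenzizep   [vowel merger]
  giving Sakai bozenzizep.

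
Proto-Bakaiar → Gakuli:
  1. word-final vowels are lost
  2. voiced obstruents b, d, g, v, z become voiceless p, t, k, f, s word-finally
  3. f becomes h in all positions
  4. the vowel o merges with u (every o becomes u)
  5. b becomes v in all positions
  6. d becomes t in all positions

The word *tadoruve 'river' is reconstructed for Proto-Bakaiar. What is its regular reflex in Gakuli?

taturuh

Gakuli: start from *tadoruve.
  rule 1 (apocope): tadoruve → tadoruv
  rule 2 (final devoicing): tadoruv → tadoruf
  rule 3 (unconditioned shift): tadoruf → tadoruh
  rule 4 (vowel merger): tadoruh → taduruh
  rule 5: no change — taduruh
  rule 6 (unconditioned shift): taduruh → taturuh
  ⇒ Gakuli taturuh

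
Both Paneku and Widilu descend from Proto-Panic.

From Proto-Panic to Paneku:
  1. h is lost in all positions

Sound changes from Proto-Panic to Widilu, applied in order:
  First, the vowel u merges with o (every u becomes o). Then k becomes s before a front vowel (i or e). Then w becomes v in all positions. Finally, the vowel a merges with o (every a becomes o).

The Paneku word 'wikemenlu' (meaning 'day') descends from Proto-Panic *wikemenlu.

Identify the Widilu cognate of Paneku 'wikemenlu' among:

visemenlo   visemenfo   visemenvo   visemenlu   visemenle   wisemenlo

Widilu: start from *wikemenlu.
  rule 1 (vowel merger): wikemenlu → wikemenlo
  rule 2 (palatalisation): wikemenlo → wisemenlo
  rule 3 (unconditioned shift): wisemenlo → visemenlo
  rule 4: no change — visemenlo
  ⇒ Widilu visemenlo

visemenlo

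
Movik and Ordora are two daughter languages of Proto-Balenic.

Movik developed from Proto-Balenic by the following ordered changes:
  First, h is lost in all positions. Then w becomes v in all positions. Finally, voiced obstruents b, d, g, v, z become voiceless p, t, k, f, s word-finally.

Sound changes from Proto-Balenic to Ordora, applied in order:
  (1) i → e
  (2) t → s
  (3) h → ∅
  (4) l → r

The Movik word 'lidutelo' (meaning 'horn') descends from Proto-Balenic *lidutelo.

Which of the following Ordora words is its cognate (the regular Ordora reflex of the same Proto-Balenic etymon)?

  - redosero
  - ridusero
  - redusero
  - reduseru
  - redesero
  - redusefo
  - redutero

Ordora: *lidutelo
  lidutelo → ledutelo   [vowel merger]
  ledutelo → leduselo   [unconditioned shift]
  leduselo (rule 3 does not apply)
  leduselo → redusero   [unconditioned shift]
  giving Ordora redusero.
The other candidates each miss or misapply at least one Ordora change.

redusero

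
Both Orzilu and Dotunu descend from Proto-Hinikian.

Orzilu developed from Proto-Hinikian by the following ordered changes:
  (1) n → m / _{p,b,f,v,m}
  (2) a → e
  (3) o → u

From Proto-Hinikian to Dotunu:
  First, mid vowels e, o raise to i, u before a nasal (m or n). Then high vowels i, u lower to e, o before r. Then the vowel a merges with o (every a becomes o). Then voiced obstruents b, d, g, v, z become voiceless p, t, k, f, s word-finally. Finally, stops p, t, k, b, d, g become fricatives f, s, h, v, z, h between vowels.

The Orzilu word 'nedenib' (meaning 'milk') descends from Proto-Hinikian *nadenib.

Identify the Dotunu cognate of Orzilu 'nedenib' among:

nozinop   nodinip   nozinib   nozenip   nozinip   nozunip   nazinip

nozinip

Dotunu: *nadenib > nadinib > nodinib > nodinip > nozinip  (by pre-nasal raising, vowel merger, final devoicing, intervocalic lenition)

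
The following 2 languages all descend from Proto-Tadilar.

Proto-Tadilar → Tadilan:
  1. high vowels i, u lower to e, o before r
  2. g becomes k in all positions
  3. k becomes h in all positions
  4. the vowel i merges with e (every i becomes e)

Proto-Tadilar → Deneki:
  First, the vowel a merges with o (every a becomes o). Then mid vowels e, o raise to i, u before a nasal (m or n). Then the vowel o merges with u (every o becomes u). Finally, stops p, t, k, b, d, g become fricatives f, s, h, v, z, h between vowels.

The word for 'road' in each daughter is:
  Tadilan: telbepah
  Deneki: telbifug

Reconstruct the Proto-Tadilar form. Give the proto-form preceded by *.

Position 5: Tadilan has e, Deneki has i. Taking the neighbouring segments as reconstructed: Tadilan e could go back to *e or *i; Deneki i can only go back to *i — the one source consistent with every daughter is *i.
Position 6: Tadilan has p, Deneki has f. Tadilan preserves p here (none of its changes turn any other segment into p), so the proto-segment is *p.
Position 7: Tadilan has a, Deneki has u. Tadilan preserves a here (none of its changes turn any other segment into a), so the proto-segment is *a.
Verify the candidate proto-form against each daughter:
Tadilan: start from *telbipag.
  rule 1: no change — telbipag
  rule 2 (unconditioned shift): telbipag → telbipak
  rule 3 (unconditioned shift): telbipak → telbipah
  rule 4 (vowel merger): telbipah → telbepah
  ⇒ Tadilan telbepah
Deneki: *telbipag
  telbipag → telbipog   [vowel merger]
  telbipog (rule 2 does not apply)
  telbipog → telbipug   [vowel merger]
  telbipug → telbifug   [intervocalic lenition]
  giving Deneki telbifug.
Only *telbipag yields all of Tadilan telbepah, Deneki telbifug.

*telbipag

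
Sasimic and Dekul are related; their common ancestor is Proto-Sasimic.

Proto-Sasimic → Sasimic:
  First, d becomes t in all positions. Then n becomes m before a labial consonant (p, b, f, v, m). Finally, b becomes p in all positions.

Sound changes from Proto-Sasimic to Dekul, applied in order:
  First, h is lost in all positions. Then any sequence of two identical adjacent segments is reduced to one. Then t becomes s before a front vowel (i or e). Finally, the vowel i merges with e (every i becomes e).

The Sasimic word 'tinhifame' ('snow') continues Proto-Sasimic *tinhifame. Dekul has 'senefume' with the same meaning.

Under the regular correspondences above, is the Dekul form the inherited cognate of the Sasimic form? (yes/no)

Derive the expected Dekul reflex of *tinhifame:
Dekul: *tinhifame
  tinhifame → tinifame   [h-loss]
  tinifame (rule 2 does not apply)
  tinifame → sinifame   [palatalisation]
  sinifame → senefame   [vowel merger]
  giving Dekul senefame.
The regular Dekul reflex would be 'senefame', but the attested form is 'senefume'. The correspondence is irregular, so they are not cognates (the Dekul form has a different source).

no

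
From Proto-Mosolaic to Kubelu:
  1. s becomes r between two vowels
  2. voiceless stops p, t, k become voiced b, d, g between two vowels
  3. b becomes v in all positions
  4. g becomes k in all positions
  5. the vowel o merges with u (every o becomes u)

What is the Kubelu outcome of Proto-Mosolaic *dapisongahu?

Kubelu: start from *dapisongahu.
  rule 1 (rhotacism): dapisongahu → dapirongahu
  rule 2 (intervocalic voicing): dapirongahu → dabirongahu
  rule 3 (unconditioned shift): dabirongahu → davirongahu
  rule 4 (unconditioned shift): davirongahu → davironkahu
  rule 5 (vowel merger): davironkahu → davirunkahu
  ⇒ Kubelu davirunkahu

davirunkahu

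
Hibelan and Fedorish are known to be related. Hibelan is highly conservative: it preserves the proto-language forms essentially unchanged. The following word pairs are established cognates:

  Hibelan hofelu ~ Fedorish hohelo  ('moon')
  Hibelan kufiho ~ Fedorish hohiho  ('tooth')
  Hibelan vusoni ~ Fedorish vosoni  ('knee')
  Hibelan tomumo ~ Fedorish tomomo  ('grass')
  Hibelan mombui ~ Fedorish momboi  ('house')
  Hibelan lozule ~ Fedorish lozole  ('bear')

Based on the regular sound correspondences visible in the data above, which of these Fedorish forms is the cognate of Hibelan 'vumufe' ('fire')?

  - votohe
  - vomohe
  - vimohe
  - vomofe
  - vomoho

tomumo ~ tomomo — Hibelan u corresponds to Fedorish o after a consonant, before a nasal.
kufiho ~ hohiho — Hibelan u corresponds to Fedorish o after a consonant, before a labial obstruent.
hofelu ~ hohelo — Hibelan f corresponds to Fedorish h between vowels (before a front vowel).
Applying these to Hibelan 'vumufe':
  vumufe → vomufe   (u→o after a consonant, before a nasal)
  vomufe → vomofe   (u→o after a consonant, before a labial obstruent)
  vomofe → vomohe   (f→h between vowels (before a front vowel))
So the Fedorish cognate is 'vomohe'.

vomohe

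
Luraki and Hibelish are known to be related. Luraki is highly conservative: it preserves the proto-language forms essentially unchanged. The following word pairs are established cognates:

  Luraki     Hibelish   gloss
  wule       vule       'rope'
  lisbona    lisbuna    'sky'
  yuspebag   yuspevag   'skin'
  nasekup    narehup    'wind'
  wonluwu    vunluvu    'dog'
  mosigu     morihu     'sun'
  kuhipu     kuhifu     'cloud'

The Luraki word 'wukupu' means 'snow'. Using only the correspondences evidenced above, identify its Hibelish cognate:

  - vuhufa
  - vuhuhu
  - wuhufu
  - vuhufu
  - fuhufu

vuhufu

wule ~ vule — Luraki w corresponds to Hibelish v word-initially before a back vowel.
nasekup ~ narehup — Luraki k corresponds to Hibelish h between vowels (before a back vowel).
kuhipu ~ kuhifu — Luraki p corresponds to Hibelish f between vowels (before a back vowel).
Applying these to Luraki 'wukupu':
  wukupu → vukupu   (w→v word-initially before a back vowel)
  vukupu → vuhupu   (k→h between vowels (before a back vowel))
  vuhupu → vuhufu   (p→f between vowels (before a back vowel))
So the Hibelish cognate is 'vuhufu'.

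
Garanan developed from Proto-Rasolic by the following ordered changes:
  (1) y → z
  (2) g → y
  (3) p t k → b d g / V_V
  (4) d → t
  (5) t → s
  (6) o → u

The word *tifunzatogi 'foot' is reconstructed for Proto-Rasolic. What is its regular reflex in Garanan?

Garanan: *tifunzatogi > tifunzatoyi > tifunzadoyi > tifunzatoyi > sifunzasoyi > sifunzasuyi  (by unconditioned shift, intervocalic voicing, unconditioned shift, unconditioned shift, vowel merger)

sifunzasuyi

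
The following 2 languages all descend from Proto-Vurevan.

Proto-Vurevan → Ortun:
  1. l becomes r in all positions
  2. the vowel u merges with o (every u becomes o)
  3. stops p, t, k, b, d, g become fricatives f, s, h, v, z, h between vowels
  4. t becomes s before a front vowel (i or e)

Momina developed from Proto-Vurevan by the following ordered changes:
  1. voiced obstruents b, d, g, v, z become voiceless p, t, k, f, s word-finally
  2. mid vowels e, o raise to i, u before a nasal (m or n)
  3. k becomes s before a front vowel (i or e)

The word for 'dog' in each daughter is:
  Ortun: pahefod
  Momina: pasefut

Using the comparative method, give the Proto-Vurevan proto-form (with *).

Position 7: Ortun has d, Momina has t. Ortun preserves d here (none of its changes turn any other segment into d), so the proto-segment is *d.
Position 6: Ortun has o, Momina has u. Taking the neighbouring segments as reconstructed: Ortun o could go back to *o or *u; Momina u can only go back to *u — the one source consistent with every daughter is *u.
Position 3: Ortun has h, Momina has s. Taking the neighbouring segments as reconstructed: Ortun h could go back to *k or *g or *h; Momina s could go back to *k or *s — the one source consistent with every daughter is *k.
This points to *pakefud. Verify forward in each daughter:
Ortun: *pakefud
  pakefud (rule 1 does not apply)
  pakefud → pakefod   [vowel merger]
  pakefod → pahefod   [intervocalic lenition]
  pahefod (rule 4 does not apply)
  giving Ortun pahefod.
Momina: start from *pakefud.
  rule 1 (final devoicing): pakefud → pakefut
  rule 2: no change — pakefut
  rule 3 (palatalisation): pakefut → pasefut
  ⇒ Momina pasefut
*pakefud is the unique common source.

*pakefud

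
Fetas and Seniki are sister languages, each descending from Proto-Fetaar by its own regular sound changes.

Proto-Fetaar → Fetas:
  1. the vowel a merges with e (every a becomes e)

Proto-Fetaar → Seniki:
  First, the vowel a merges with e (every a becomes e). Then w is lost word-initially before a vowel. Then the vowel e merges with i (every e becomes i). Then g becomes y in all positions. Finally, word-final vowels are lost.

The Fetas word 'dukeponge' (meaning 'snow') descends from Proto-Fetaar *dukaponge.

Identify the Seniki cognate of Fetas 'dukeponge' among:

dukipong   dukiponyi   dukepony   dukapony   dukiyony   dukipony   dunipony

Seniki: *dukaponge > dukeponge > dukipongi > dukiponyi > dukipony  (by vowel merger, vowel merger, unconditioned shift, apocope)

dukipony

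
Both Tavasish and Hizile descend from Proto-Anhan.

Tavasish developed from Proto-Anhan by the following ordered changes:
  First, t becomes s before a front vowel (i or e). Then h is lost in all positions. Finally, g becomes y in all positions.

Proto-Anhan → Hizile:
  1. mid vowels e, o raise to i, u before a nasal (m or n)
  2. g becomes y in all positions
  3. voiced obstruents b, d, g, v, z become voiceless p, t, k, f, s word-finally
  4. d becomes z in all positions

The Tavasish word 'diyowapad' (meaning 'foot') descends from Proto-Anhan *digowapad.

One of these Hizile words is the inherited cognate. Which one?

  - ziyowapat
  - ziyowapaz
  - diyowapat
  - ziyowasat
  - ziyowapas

Hizile: *digowapad
  digowapad (rule 1 does not apply)
  digowapad → diyowapad   [unconditioned shift]
  diyowapad → diyowapat   [final devoicing]
  diyowapat → ziyowapat   [unconditioned shift]
  giving Hizile ziyowapat.
Among the options, 'ziyowapat' alone shows every Hizile change applied in order.

ziyowapat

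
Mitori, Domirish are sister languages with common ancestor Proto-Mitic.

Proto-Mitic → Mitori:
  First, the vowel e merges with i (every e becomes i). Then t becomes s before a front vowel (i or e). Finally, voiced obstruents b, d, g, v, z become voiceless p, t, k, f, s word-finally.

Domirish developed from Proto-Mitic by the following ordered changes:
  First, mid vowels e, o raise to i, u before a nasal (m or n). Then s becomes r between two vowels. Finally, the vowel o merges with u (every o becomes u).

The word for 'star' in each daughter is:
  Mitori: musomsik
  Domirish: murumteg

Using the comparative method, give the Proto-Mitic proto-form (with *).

Position 6: Mitori has s, Domirish has t. Domirish preserves t here (none of its changes turn any other segment into t), so the proto-segment is *t.
Position 8: Mitori has k, Domirish has g. Domirish preserves g here (none of its changes turn any other segment into g), so the proto-segment is *g.
Position 3: Mitori has s, Domirish has r. Taking the neighbouring segments as reconstructed: Mitori s can only go back to *s; Domirish r could go back to *s or *r — the one source consistent with every daughter is *s.
Verify the candidate proto-form against each daughter:
Mitori: start from *musomteg.
  rule 1 (vowel merger): musomteg → musomtig
  rule 2 (palatalisation): musomtig → musomsig
  rule 3 (final devoicing): musomsig → musomsik
  ⇒ Mitori musomsik
Domirish: start from *musomteg.
  rule 1 (pre-nasal raising): musomteg → musumteg
  rule 2 (rhotacism): musumteg → murumteg
  rule 3: no change — murumteg
  ⇒ Domirish murumteg
No other proto-form is consistent with every reflex, so the reconstruction is *musomteg.

*musomteg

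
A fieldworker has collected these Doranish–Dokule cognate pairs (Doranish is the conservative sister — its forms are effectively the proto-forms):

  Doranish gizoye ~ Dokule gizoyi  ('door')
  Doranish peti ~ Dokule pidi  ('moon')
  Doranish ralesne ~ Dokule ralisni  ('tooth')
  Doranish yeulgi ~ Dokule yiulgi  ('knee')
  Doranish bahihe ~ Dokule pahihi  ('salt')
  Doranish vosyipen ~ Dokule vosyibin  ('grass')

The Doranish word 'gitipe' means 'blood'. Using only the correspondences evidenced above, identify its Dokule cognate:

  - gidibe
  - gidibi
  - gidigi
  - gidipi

peti ~ pidi — Doranish t corresponds to Dokule d between vowels (before a front vowel).
vosyipen ~ vosyibin — Doranish p corresponds to Dokule b between vowels (before a front vowel).
gizoye ~ gizoyi, ralesne ~ ralisni — Doranish e corresponds to Dokule i word-finally.
Applying these to Doranish 'gitipe':
  gitipe → gidipe   (t→d between vowels (before a front vowel))
  gidipe → gidibe   (p→b between vowels (before a front vowel))
  gidibe → gidibi   (e→i word-finally)
So the Dokule cognate is 'gidibi'.

gidibi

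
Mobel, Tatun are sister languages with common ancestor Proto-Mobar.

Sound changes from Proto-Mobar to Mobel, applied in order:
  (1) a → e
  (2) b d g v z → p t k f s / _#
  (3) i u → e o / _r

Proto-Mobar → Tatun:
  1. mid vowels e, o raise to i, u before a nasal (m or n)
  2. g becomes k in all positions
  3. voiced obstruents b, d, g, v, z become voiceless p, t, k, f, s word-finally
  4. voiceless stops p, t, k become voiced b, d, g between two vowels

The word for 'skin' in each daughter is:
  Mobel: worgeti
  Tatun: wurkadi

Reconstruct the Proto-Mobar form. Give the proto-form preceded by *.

*wurgati

Position 5: Mobel has e, Tatun has a. Tatun preserves a here (none of its changes turn any other segment into a), so the proto-segment is *a.
Position 4: Mobel has g, Tatun has k. Mobel preserves g here (none of its changes turn any other segment into g), so the proto-segment is *g.
Continuing position by position gives *wurgati; check it forward:
Mobel: *wurgati
  wurgati → wurgeti   [vowel merger]
  wurgeti (rule 2 does not apply)
  wurgeti → worgeti   [pre-rhotic lowering]
  giving Mobel worgeti.
Tatun: start from *wurgati.
  rule 1: no change — wurgati
  rule 2 (unconditioned shift): wurgati → wurkati
  rule 3: no change — wurkati
  rule 4 (intervocalic voicing): wurkati → wurkadi
  ⇒ Tatun wurkadi
No other proto-form is consistent with every reflex, so the reconstruction is *wurgati.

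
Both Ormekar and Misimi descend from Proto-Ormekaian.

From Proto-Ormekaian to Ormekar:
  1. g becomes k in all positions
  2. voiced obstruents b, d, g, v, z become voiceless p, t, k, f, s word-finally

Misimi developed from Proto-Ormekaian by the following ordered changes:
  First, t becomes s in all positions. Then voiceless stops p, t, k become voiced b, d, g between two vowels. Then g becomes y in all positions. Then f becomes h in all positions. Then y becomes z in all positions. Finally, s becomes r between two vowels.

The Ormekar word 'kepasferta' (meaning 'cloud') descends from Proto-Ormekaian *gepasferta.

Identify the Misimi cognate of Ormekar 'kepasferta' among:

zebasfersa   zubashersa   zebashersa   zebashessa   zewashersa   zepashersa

Misimi: start from *gepasferta.
  rule 1 (unconditioned shift): gepasferta → gepasfersa
  rule 2 (intervocalic voicing): gepasfersa → gebasfersa
  rule 3 (unconditioned shift): gebasfersa → yebasfersa
  rule 4 (unconditioned shift): yebasfersa → yebashersa
  rule 5 (unconditioned shift): yebashersa → zebashersa
  rule 6: no change — zebashersa
  ⇒ Misimi zebashersa

zebashersa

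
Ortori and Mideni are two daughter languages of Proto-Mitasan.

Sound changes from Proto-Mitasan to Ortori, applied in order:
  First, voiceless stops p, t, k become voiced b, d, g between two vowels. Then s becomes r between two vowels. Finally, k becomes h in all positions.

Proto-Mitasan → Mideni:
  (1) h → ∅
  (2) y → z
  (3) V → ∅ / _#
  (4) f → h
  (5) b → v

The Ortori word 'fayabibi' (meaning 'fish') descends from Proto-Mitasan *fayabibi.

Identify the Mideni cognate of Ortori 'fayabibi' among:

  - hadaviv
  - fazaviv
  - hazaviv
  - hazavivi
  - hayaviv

Mideni: *fayabibi > fazabibi > fazabib > hazabib > hazaviv  (by unconditioned shift, apocope, unconditioned shift, unconditioned shift)

hazaviv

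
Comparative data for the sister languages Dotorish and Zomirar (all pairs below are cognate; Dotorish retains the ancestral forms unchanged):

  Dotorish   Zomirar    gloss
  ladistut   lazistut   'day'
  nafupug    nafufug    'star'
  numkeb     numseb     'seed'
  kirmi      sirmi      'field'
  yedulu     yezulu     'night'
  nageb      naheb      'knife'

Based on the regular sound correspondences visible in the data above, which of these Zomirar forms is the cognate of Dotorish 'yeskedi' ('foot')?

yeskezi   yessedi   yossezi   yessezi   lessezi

yessezi

numkeb ~ numseb — Dotorish k corresponds to Zomirar s after a consonant, before a front vowel.
ladistut ~ lazistut — Dotorish d corresponds to Zomirar z between vowels (before a front vowel).
Applying these to Dotorish 'yeskedi':
  yeskedi → yessedi   (k→s after a consonant, before a front vowel)
  yessedi → yessezi   (d→z between vowels (before a front vowel))
So the Zomirar cognate is 'yessezi'.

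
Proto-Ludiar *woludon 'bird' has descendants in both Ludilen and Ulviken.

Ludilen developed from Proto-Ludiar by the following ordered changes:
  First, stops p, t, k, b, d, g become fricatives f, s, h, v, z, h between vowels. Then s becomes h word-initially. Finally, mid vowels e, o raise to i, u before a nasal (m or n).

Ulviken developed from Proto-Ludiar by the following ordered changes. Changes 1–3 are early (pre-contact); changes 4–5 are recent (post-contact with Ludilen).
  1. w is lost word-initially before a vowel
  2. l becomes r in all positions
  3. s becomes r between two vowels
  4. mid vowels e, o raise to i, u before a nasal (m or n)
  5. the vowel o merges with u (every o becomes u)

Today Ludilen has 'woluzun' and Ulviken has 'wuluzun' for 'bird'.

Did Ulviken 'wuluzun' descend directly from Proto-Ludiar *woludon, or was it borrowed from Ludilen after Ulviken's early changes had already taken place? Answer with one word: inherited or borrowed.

borrowed

If inherited, *woludon would pass through all of Ulviken's changes:
Ulviken: start from *woludon.
  rule 1 (glide loss): woludon → oludon
  rule 2 (unconditioned shift): oludon → orudon
  rule 3: no change — orudon
  rule 4 (pre-nasal raising): orudon → orudun
  rule 5 (vowel merger): orudun → urudun
  ⇒ Ulviken urudun
If borrowed from Ludilen 'woluzun' after the early changes, it would undergo only the recent ones:
  rule 4 (pre-nasal raising): no change (woluzun)
  rule 5 (vowel merger): woluzun → wuluzun
  ⇒ as a loan: wuluzun
Ulviken 'wuluzun' matches the loan outcome 'wuluzun', not the inherited 'urudun' — it skipped the early Ulviken changes, so it was borrowed from Ludilen.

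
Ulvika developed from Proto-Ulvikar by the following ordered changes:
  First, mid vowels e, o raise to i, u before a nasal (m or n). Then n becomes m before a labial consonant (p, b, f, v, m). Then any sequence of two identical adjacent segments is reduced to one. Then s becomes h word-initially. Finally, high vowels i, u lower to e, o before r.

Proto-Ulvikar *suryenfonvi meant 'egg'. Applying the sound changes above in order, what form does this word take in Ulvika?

horyimfumvi

Ulvika: *suryenfonvi > suryinfunvi > suryimfumvi > huryimfumvi > horyimfumvi  (by pre-nasal raising, nasal place assimilation, debuccalisation, pre-rhotic lowering)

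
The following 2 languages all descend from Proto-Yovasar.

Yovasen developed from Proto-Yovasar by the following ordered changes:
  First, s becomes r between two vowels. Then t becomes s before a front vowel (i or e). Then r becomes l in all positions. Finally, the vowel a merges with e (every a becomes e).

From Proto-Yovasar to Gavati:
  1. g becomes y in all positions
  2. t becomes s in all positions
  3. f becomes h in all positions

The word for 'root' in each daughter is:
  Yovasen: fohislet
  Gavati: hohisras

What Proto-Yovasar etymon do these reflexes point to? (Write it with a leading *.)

Position 6: Yovasen has l, Gavati has r. Gavati preserves r here (none of its changes turn any other segment into r), so the proto-segment is *r.
Position 7: Yovasen has e, Gavati has a. Gavati preserves a here (none of its changes turn any other segment into a), so the proto-segment is *a.
Position 8: Yovasen has t, Gavati has s. Yovasen preserves t here (none of its changes turn any other segment into t), so the proto-segment is *t.
Verify the candidate proto-form against each daughter:
Yovasen: *fohisrat
  fohisrat (rule 1 does not apply)
  fohisrat (rule 2 does not apply)
  fohisrat → fohislat   [unconditioned shift]
  fohislat → fohislet   [vowel merger]
  giving Yovasen fohislet.
Gavati: start from *fohisrat.
  rule 1: no change — fohisrat
  rule 2 (unconditioned shift): fohisrat → fohisras
  rule 3 (unconditioned shift): fohisras → hohisras
  ⇒ Gavati hohisras
Only *fohisrat yields all of Yovasen fohislet, Gavati hohisras.

*fohisrat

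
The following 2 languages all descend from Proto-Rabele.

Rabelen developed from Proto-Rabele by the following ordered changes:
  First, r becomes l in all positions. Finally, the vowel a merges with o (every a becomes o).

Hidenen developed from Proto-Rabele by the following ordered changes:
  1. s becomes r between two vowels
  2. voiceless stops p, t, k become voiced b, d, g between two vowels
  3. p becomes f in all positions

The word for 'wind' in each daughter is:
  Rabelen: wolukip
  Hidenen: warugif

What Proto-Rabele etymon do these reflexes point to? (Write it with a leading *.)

*warukip

Position 7: Rabelen has p, Hidenen has f. Rabelen preserves p here (none of its changes turn any other segment into p), so the proto-segment is *p.
Position 2: Rabelen has o, Hidenen has a. Hidenen preserves a here (none of its changes turn any other segment into a), so the proto-segment is *a.
Position 5: Rabelen has k, Hidenen has g. Rabelen preserves k here (none of its changes turn any other segment into k), so the proto-segment is *k.
Verify the candidate proto-form against each daughter:
Rabelen: start from *warukip.
  rule 1 (unconditioned shift): warukip → walukip
  rule 2 (vowel merger): walukip → wolukip
  ⇒ Rabelen wolukip
Hidenen: start from *warukip.
  rule 1: no change — warukip
  rule 2 (intervocalic voicing): warukip → warugip
  rule 3 (unconditioned shift): warugip → warugif
  ⇒ Hidenen warugif
*warukip is the unique common source.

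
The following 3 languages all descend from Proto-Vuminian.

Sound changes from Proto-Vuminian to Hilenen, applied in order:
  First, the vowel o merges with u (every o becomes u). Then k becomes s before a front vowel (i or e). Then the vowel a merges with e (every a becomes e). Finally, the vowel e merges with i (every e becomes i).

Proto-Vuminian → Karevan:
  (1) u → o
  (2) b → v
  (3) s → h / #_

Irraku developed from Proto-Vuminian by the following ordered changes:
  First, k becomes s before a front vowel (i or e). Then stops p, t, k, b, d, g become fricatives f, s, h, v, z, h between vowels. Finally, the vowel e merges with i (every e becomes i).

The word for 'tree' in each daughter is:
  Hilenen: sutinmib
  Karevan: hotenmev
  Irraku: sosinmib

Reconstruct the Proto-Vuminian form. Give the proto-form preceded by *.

Position 3: Hilenen has t, Karevan has t, Irraku has s. Hilenen preserves t here (none of its changes turn any other segment into t), so the proto-segment is *t.
Position 8: Hilenen has b, Karevan has v, Irraku has b. Hilenen preserves b here (none of its changes turn any other segment into b), so the proto-segment is *b.
Position 4: Hilenen has i, Karevan has e, Irraku has i. Karevan preserves e here (none of its changes turn any other segment into e), so the proto-segment is *e.
Verify the candidate proto-form against each daughter:
Hilenen: start from *sotenmeb.
  rule 1 (vowel merger): sotenmeb → sutenmeb
  rule 2: no change — sutenmeb
  rule 3: no change — sutenmeb
  rule 4 (vowel merger): sutenmeb → sutinmib
  ⇒ Hilenen sutinmib
Karevan: start from *sotenmeb.
  rule 1: no change — sotenmeb
  rule 2 (unconditioned shift): sotenmeb → sotenmev
  rule 3 (debuccalisation): sotenmev → hotenmev
  ⇒ Karevan hotenmev
Irraku: *sotenmeb > sosenmeb > sosinmib  (by intervocalic lenition, vowel merger)
*sotenmeb is the unique common source.

*sotenmeb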